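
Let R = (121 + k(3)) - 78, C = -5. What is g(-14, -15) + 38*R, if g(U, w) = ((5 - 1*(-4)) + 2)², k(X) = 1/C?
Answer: 8737/5 ≈ 1747.4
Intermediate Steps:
k(X) = -⅕ (k(X) = 1/(-5) = -⅕)
g(U, w) = 121 (g(U, w) = ((5 + 4) + 2)² = (9 + 2)² = 11² = 121)
R = 214/5 (R = (121 - ⅕) - 78 = 604/5 - 78 = 214/5 ≈ 42.800)
g(-14, -15) + 38*R = 121 + 38*(214/5) = 121 + 8132/5 = 8737/5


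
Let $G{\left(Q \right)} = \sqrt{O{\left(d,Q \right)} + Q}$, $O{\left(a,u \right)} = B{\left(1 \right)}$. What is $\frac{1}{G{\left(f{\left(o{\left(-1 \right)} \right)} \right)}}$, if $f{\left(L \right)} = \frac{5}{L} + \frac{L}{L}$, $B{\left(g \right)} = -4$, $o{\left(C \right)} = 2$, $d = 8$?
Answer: $- i \sqrt{2} \approx - 1.4142 i$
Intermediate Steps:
$O{\left(a,u \right)} = -4$
$f{\left(L \right)} = 1 + \frac{5}{L}$ ($f{\left(L \right)} = \frac{5}{L} + 1 = 1 + \frac{5}{L}$)
$G{\left(Q \right)} = \sqrt{-4 + Q}$
$\frac{1}{G{\left(f{\left(o{\left(-1 \right)} \right)} \right)}} = \frac{1}{\sqrt{-4 + \frac{5 + 2}{2}}} = \frac{1}{\sqrt{-4 + \frac{1}{2} \cdot 7}} = \frac{1}{\sqrt{-4 + \frac{7}{2}}} = \frac{1}{\sqrt{- \frac{1}{2}}} = \frac{1}{\frac{1}{2} i \sqrt{2}} = - i \sqrt{2}$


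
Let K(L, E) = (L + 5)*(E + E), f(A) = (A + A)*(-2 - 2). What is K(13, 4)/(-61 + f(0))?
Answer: -144/61 ≈ -2.3607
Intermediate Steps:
f(A) = -8*A (f(A) = (2*A)*(-4) = -8*A)
K(L, E) = 2*E*(5 + L) (K(L, E) = (5 + L)*(2*E) = 2*E*(5 + L))
K(13, 4)/(-61 + f(0)) = (2*4*(5 + 13))/(-61 - 8*0) = (2*4*18)/(-61 + 0) = 144/(-61) = 144*(-1/61) = -144/61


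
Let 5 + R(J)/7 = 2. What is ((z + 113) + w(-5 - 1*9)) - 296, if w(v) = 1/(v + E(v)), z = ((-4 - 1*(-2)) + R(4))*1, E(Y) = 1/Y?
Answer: -40596/197 ≈ -206.07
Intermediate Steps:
R(J) = -21 (R(J) = -35 + 7*2 = -35 + 14 = -21)
z = -23 (z = ((-4 - 1*(-2)) - 21)*1 = ((-4 + 2) - 21)*1 = (-2 - 21)*1 = -23*1 = -23)
w(v) = 1/(v + 1/v)
((z + 113) + w(-5 - 1*9)) - 296 = ((-23 + 113) + (-5 - 1*9)/(1 + (-5 - 1*9)²)) - 296 = (90 + (-5 - 9)/(1 + (-5 - 9)²)) - 296 = (90 - 14/(1 + (-14)²)) - 296 = (90 - 14/(1 + 196)) - 296 = (90 - 14/197) - 296 = 17716/197 - 296 = -40596/197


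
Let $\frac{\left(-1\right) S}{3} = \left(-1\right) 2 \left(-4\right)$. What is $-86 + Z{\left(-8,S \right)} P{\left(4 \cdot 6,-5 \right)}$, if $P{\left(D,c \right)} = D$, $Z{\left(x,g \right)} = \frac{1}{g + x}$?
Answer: $- \frac{347}{4} \approx -86.75$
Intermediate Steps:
$S = -24$ ($S = - 3 \left(-1\right) 2 \left(-4\right) = - 3 \left(\left(-2\right) \left(-4\right)\right) = \left(-3\right) 8 = -24$)
$-86 + Z{\left(-8,S \right)} P{\left(4 \cdot 6,-5 \right)} = -86 + \frac{4 \cdot 6}{-24 - 8} = -86 + \frac{1}{-32} \cdot 24 = -86 - \frac{3}{4} = - \frac{347}{4}$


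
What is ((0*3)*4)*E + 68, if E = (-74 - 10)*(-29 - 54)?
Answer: 68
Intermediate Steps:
E = 6972 (E = -84*(-83) = 6972)
((0*3)*4)*E + 68 = ((0*3)*4)*6972 + 68 = (0*4)*6972 + 68 = 0*6972 + 68 = 0 + 68 = 68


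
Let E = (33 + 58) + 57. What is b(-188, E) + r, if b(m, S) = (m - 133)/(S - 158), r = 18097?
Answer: 181291/10 ≈ 18129.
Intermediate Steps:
E = 148 (E = 91 + 57 = 148)
b(m, S) = (-133 + m)/(-158 + S)
b(-188, E) + r = (-133 - 188)/(-158 + 148) + 18097 = -321/(-10) + 18097 = -⅒*(-321) + 18097 = 321/10 + 18097 = 181291/10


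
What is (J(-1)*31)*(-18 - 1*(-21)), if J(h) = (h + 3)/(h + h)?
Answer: -93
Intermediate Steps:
J(h) = (3 + h)/(2*h) (J(h) = (3 + h)/((2*h)) = (3 + h)*(1/(2*h)) = (3 + h)/(2*h))
(J(-1)*31)*(-18 - 1*(-21)) = (((1/2)*(3 - 1)/(-1))*31)*(-18 - 1*(-21)) = (((1/2)*(-1)*2)*31)*(-18 + 21) = -1*31*3 = -31*3 = -93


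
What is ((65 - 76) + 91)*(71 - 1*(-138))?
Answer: 16720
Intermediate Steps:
((65 - 76) + 91)*(71 - 1*(-138)) = (-11 + 91)*(71 + 138) = 80*209 = 16720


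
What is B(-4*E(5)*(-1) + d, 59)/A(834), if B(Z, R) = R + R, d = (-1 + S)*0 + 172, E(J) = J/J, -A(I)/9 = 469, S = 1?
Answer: -118/4221 ≈ -0.027955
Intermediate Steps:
A(I) = -4221 (A(I) = -9*469 = -4221)
E(J) = 1
d = 172 (d = (-1 + 1)*0 + 172 = 0*0 + 172 = 0 + 172 = 172)
B(Z, R) = 2*R
B(-4*E(5)*(-1) + d, 59)/A(834) = (2*59)/(-4221) = 118*(-1/4221) = -118/4221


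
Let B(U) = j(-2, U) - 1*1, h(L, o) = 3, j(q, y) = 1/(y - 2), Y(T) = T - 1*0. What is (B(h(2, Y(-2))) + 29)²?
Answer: 841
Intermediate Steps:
Y(T) = T (Y(T) = T + 0 = T)
j(q, y) = 1/(-2 + y)
B(U) = -1 + 1/(-2 + U) (B(U) = 1/(-2 + U) - 1*1 = 1/(-2 + U) - 1 = -1 + 1/(-2 + U))
(B(h(2, Y(-2))) + 29)² = ((3 - 1*3)/(-2 + 3) + 29)² = ((3 - 3)/1 + 29)² = (1*0 + 29)² = (0 + 29)² = 29² = 841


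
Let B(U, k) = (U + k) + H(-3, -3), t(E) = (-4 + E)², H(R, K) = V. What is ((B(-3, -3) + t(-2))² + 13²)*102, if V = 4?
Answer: 135150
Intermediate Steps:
H(R, K) = 4
B(U, k) = 4 + U + k (B(U, k) = (U + k) + 4 = 4 + U + k)
((B(-3, -3) + t(-2))² + 13²)*102 = (((4 - 3 - 3) + (-4 - 2)²)² + 13²)*102 = ((-2 + (-6)²)² + 169)*102 = ((-2 + 36)² + 169)*102 = (34² + 169)*102 = (1156 + 169)*102 = 1325*102 = 135150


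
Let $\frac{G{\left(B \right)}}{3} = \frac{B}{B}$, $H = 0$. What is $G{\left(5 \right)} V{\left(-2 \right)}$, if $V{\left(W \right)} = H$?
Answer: $0$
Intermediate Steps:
$G{\left(B \right)} = 3$ ($G{\left(B \right)} = 3 \frac{B}{B} = 3 \cdot 1 = 3$)
$V{\left(W \right)} = 0$
$G{\left(5 \right)} V{\left(-2 \right)} = 3 \cdot 0 = 0$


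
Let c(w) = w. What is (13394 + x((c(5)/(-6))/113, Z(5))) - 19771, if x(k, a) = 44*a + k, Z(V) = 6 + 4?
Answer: -4025291/678 ≈ -5937.0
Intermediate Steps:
Z(V) = 10
x(k, a) = k + 44*a
(13394 + x((c(5)/(-6))/113, Z(5))) - 19771 = (13394 + ((5/(-6))/113 + 44*10)) - 19771 = (13394 + ((5*(-⅙))*(1/113) + 440)) - 19771 = (13394 + (-⅚*1/113 + 440)) - 19771 = (13394 + (-5/678 + 440)) - 19771 = (13394 + 298315/678) - 19771 = 9379447/678 - 19771 = -4025291/678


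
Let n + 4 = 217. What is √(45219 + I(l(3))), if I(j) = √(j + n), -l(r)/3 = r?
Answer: √(45219 + 2*√51) ≈ 212.68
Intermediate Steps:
n = 213 (n = -4 + 217 = 213)
l(r) = -3*r
I(j) = √(213 + j) (I(j) = √(j + 213) = √(213 + j))
√(45219 + I(l(3))) = √(45219 + √(213 - 3*3)) = √(45219 + √(213 - 9)) = √(45219 + √204) = √(45219 + 2*√51)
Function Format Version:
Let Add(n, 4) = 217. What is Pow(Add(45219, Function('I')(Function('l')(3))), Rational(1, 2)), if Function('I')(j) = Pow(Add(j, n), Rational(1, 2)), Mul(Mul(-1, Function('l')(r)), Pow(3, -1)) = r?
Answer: Pow(Add(45219, Mul(2, Pow(51, Rational(1, 2)))), Rational(1, 2)) ≈ 212.68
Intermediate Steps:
n = 213 (n = Add(-4, 217) = 213)
Function('l')(r) = Mul(-3, r)
Function('I')(j) = Pow(Add(213, j), Rational(1, 2)) (Function('I')(j) = Pow(Add(j, 213), Rational(1, 2)) = Pow(Add(213, j), Rational(1, 2)))
Pow(Add(45219, Function('I')(Function('l')(3))), Rational(1, 2)) = Pow(Add(45219, Pow(Add(213, Mul(-3, 3)), Rational(1, 2))), Rational(1, 2)) = Pow(Add(45219, Pow(Add(213, -9), Rational(1, 2))), Rational(1, 2)) = Pow(Add(45219, Pow(204, Rational(1, 2))), Rational(1, 2)) = Pow(Add(45219, Mul(2, Pow(51, Rational(1, 2)))), Rational(1, 2))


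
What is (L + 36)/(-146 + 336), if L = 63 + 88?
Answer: 187/190 ≈ 0.98421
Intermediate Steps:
L = 151
(L + 36)/(-146 + 336) = (151 + 36)/(-146 + 336) = 187/190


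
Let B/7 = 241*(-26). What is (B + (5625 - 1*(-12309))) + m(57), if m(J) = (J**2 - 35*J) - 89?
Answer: -24763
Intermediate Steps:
B = -43862 (B = 7*(241*(-26)) = 7*(-6266) = -43862)
m(J) = -89 + J**2 - 35*J
(B + (5625 - 1*(-12309))) + m(57) = (-43862 + (5625 - 1*(-12309))) + (-89 + 57**2 - 35*57) = (-43862 + (5625 + 12309)) + (-89 + 3249 - 1995) = (-43862 + 17934) + 1165 = -25928 + 1165 = -24763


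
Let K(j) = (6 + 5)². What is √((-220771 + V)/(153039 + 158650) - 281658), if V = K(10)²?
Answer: 2*I*√139607898798903/44527 ≈ 530.71*I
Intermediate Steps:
K(j) = 121 (K(j) = 11² = 121)
V = 14641 (V = 121² = 14641)
√((-220771 + V)/(153039 + 158650) - 281658) = √((-220771 + 14641)/(153039 + 158650) - 281658) = √(-206130/311689 - 281658) = √(-87789906492/311689) = 2*I*√139607898798903/44527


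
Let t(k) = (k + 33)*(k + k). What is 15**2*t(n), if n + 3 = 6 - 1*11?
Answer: -90000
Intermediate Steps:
n = -8 (n = -3 + (6 - 1*11) = -3 + (6 - 11) = -3 - 5 = -8)
t(k) = 2*k*(33 + k) (t(k) = (33 + k)*(2*k) = 2*k*(33 + k))
15**2*t(n) = 15**2*(2*(-8)*(33 - 8)) = 225*(2*(-8)*25) = 225*(-400) = -90000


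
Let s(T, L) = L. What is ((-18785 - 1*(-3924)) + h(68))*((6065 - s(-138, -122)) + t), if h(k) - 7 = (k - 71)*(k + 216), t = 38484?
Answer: -701602726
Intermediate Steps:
h(k) = 7 + (-71 + k)*(216 + k) (h(k) = 7 + (k - 71)*(k + 216) = 7 + (-71 + k)*(216 + k))
((-18785 - 1*(-3924)) + h(68))*((6065 - s(-138, -122)) + t) = ((-18785 - 1*(-3924)) + (-15329 + 68**2 + 145*68))*((6065 - 1*(-122)) + 38484) = ((-18785 + 3924) + (-15329 + 4624 + 9860))*((6065 + 122) + 38484) = (-14861 - 845)*(6187 + 38484) = -15706*44671 = -701602726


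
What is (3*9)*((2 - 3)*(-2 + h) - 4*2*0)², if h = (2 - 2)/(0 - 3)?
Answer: 108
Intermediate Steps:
h = 0 (h = 0/(-3) = 0*(-⅓) = 0)
(3*9)*((2 - 3)*(-2 + h) - 4*2*0)² = (3*9)*((2 - 3)*(-2 + 0) - 4*2*0)² = 27*(-1*(-2) - 8*0)² = 27*(2 + 0)² = 27*2² = 27*4 = 108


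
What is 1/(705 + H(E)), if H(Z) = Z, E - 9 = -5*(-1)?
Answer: 1/719 ≈ 0.0013908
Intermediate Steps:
E = 14 (E = 9 - 5*(-1) = 9 + 5 = 14)
1/(705 + H(E)) = 1/(705 + 14) = 1/719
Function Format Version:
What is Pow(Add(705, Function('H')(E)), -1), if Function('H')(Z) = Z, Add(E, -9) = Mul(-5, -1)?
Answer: Rational(1, 719) ≈ 0.0013908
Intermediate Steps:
E = 14 (E = Add(9, Mul(-5, -1)) = Add(9, 5) = 14)
Pow(Add(705, Function('H')(E)), -1) = Pow(Add(705, 14), -1) = Pow(719, -1) = Rational(1, 719)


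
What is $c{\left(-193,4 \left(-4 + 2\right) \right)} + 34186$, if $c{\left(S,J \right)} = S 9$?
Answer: $32449$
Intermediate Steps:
$c{\left(S,J \right)} = 9 S$
$c{\left(-193,4 \left(-4 + 2\right) \right)} + 34186 = 9 \left(-193\right) + 34186 = -1737 + 34186 = 32449$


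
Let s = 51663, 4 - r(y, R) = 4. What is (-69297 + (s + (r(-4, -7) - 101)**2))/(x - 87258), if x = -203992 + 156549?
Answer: 7433/134701 ≈ 0.055182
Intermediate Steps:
r(y, R) = 0 (r(y, R) = 4 - 1*4 = 4 - 4 = 0)
x = -47443
(-69297 + (s + (r(-4, -7) - 101)**2))/(x - 87258) = (-69297 + (51663 + (0 - 101)**2))/(-47443 - 87258) = (-69297 + (51663 + (-101)**2))/(-134701) = (-69297 + (51663 + 10201))*(-1/134701) = (-69297 + 61864)*(-1/134701) = -7433*(-1/134701) = 7433/134701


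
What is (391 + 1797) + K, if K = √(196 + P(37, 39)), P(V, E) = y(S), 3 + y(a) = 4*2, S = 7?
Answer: 2188 + √201 ≈ 2202.2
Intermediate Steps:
y(a) = 5 (y(a) = -3 + 4*2 = -3 + 8 = 5)
P(V, E) = 5
K = √201 (K = √(196 + 5) = √201 ≈ 14.177)
(391 + 1797) + K = (391 + 1797) + √201 = 2188 + √201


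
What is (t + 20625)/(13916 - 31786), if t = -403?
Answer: -10111/8935 ≈ -1.1316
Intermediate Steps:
(t + 20625)/(13916 - 31786) = (-403 + 20625)/(13916 - 31786) = 20222/(-17870) = 20222*(-1/17870) = -10111/8935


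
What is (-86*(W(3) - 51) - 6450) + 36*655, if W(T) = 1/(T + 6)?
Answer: 193558/9 ≈ 21506.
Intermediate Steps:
W(T) = 1/(6 + T)
(-86*(W(3) - 51) - 6450) + 36*655 = (-86*(1/(6 + 3) - 51) - 6450) + 36*655 = (-86*(1/9 - 51) - 6450) + 23580 = (-86*(-458/9) - 6450) + 23580 = (39388/9 - 6450) + 23580 = -18662/9 + 23580 = 193558/9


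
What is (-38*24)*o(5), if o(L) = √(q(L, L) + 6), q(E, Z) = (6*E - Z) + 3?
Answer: -912*√34 ≈ -5317.8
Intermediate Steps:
q(E, Z) = 3 - Z + 6*E (q(E, Z) = (-Z + 6*E) + 3 = 3 - Z + 6*E)
o(L) = √(9 + 5*L) (o(L) = √((3 - L + 6*L) + 6) = √((3 + 5*L) + 6) = √(9 + 5*L))
(-38*24)*o(5) = (-38*24)*√(9 + 5*5) = -912*√(9 + 25) = -912*√34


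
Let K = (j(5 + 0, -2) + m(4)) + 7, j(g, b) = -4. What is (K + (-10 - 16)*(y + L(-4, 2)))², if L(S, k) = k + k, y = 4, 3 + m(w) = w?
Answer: 41616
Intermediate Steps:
m(w) = -3 + w
K = 4 (K = (-4 + (-3 + 4)) + 7 = (-4 + 1) + 7 = -3 + 7 = 4)
L(S, k) = 2*k
(K + (-10 - 16)*(y + L(-4, 2)))² = (4 + (-10 - 16)*(4 + 2*2))² = (4 - 26*(4 + 4))² = (4 - 26*8)² = (4 - 208)² = (-204)² = 41616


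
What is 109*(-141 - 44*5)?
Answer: -39349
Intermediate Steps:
109*(-141 - 44*5) = 109*(-141 - 220) = 109*(-361) = -39349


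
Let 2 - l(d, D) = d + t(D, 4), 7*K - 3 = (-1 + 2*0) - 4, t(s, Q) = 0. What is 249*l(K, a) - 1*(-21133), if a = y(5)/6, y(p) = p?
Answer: 151915/7 ≈ 21702.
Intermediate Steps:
K = -2/7 (K = 3/7 + ((-1 + 2*0) - 4)/7 = 3/7 + ((-1 + 0) - 4)/7 = 3/7 + (-1 - 4)/7 = 3/7 + (⅐)*(-5) = 3/7 - 5/7 = -2/7 ≈ -0.28571)
a = ⅚ (a = 5/6 = 5*(⅙) = ⅚ ≈ 0.83333)
l(d, D) = 2 - d (l(d, D) = 2 - (d + 0) = 2 - d)
249*l(K, a) - 1*(-21133) = 249*(2 - 1*(-2/7)) - 1*(-21133) = 249*(2 + 2/7) + 21133 = 249*(16/7) + 21133 = 3984/7 + 21133 = 151915/7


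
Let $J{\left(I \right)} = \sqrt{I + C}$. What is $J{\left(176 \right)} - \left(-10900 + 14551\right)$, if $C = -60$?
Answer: $-3651 + 2 \sqrt{29} \approx -3640.2$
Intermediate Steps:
$J{\left(I \right)} = \sqrt{-60 + I}$ ($J{\left(I \right)} = \sqrt{I - 60} = \sqrt{-60 + I}$)
$J{\left(176 \right)} - \left(-10900 + 14551\right) = \sqrt{-60 + 176} - \left(-10900 + 14551\right) = \sqrt{116} - 3651 = 2 \sqrt{29} - 3651 = -3651 + 2 \sqrt{29}$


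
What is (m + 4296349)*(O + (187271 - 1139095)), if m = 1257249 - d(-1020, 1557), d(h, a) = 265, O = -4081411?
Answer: -27951230022255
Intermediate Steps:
m = 1256984 (m = 1257249 - 1*265 = 1257249 - 265 = 1256984)
(m + 4296349)*(O + (187271 - 1139095)) = (1256984 + 4296349)*(-4081411 + (187271 - 1139095)) = 5553333*(-4081411 - 951824) = 5553333*(-5033235) = -27951230022255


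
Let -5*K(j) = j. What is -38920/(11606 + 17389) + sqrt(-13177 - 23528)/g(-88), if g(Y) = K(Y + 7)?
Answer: -7784/5799 + 5*I*sqrt(36705)/81 ≈ -1.3423 + 11.826*I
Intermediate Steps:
K(j) = -j/5
g(Y) = -7/5 - Y/5 (g(Y) = -(Y + 7)/5 = -(7 + Y)/5 = -7/5 - Y/5)
-38920/(11606 + 17389) + sqrt(-13177 - 23528)/g(-88) = -38920/(11606 + 17389) + sqrt(-13177 - 23528)/(-7/5 - 1/5*(-88)) = -38920/28995 + sqrt(-36705)/(-7/5 + 88/5) = -38920*1/28995 + (I*sqrt(36705))/(81/5) = -7784/5799 + (I*sqrt(36705))*(5/81) = -7784/5799 + 5*I*sqrt(36705)/81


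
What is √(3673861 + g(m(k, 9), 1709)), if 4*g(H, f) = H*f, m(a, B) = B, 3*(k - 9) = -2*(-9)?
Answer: 5*√588433/2 ≈ 1917.7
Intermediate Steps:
k = 15 (k = 9 + (-2*(-9))/3 = 9 + (⅓)*18 = 9 + 6 = 15)
g(H, f) = H*f/4 (g(H, f) = (H*f)/4 = H*f/4)
√(3673861 + g(m(k, 9), 1709)) = √(3673861 + (¼)*9*1709) = √(3673861 + 15381/4) = √(14710825/4) = 5*√588433/2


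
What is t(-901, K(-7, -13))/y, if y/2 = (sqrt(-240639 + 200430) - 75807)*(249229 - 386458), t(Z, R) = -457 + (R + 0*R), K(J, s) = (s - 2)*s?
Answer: -1103413/87624398171098 - 131*I*sqrt(40209)/788619583539882 ≈ -1.2593e-8 - 3.3309e-11*I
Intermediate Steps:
K(J, s) = s*(-2 + s) (K(J, s) = (-2 + s)*s = s*(-2 + s))
t(Z, R) = -457 + R (t(Z, R) = -457 + (R + 0) = -457 + R)
y = 20805837606 - 274458*I*sqrt(40209) (y = 2*((sqrt(-240639 + 200430) - 75807)*(249229 - 386458)) = 2*((sqrt(-40209) - 75807)*(-137229)) = 2*((I*sqrt(40209) - 75807)*(-137229)) = 2*((-75807 + I*sqrt(40209))*(-137229)) = 2*(10402918803 - 137229*I*sqrt(40209)) = 20805837606 - 274458*I*sqrt(40209) ≈ 2.0806e+10 - 5.5035e+7*I)
t(-901, K(-7, -13))/y = (-457 - 13*(-2 - 13))/(20805837606 - 274458*I*sqrt(40209)) = (-457 - 13*(-15))/(20805837606 - 274458*I*sqrt(40209)) = (-457 + 195)/(20805837606 - 274458*I*sqrt(40209)) = -262/(20805837606 - 274458*I*sqrt(40209))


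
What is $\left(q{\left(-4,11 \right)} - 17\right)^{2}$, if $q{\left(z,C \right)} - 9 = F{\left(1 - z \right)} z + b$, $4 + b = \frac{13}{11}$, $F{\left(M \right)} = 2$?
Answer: $\frac{42849}{121} \approx 354.12$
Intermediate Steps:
$b = - \frac{31}{11}$ ($b = -4 + \frac{13}{11} = - \frac{31}{11} \approx -2.8182$)
$q{\left(z,C \right)} = \frac{68}{11} + 2 z$ ($q{\left(z,C \right)} = 9 + \left(2 z - \frac{31}{11}\right) = 9 + \left(- \frac{31}{11} + 2 z\right) = \frac{68}{11} + 2 z$)
$\left(q{\left(-4,11 \right)} - 17\right)^{2} = \left(\left(\frac{68}{11} + 2 \left(-4\right)\right) - 17\right)^{2} = \left(\left(\frac{68}{11} - 8\right) - 17\right)^{2} = \left(- \frac{20}{11} - 17\right)^{2} = \left(- \frac{207}{11}\right)^{2} = \frac{42849}{121}$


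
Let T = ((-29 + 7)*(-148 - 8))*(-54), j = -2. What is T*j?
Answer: 370656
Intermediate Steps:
T = -185328 (T = -22*(-156)*(-54) = 3432*(-54) = -185328)
T*j = -185328*(-2) = 370656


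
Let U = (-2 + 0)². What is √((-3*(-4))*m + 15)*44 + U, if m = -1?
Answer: 4 + 44*√3 ≈ 80.210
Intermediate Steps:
U = 4 (U = (-2)² = 4)
√((-3*(-4))*m + 15)*44 + U = √(-3*(-4)*(-1) + 15)*44 + 4 = √(12*(-1) + 15)*44 + 4 = √(-12 + 15)*44 + 4 = √3*44 + 4 = 44*√3 + 4 = 4 + 44*√3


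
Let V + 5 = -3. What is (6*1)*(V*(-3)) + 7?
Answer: 151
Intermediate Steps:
V = -8 (V = -5 - 3 = -8)
(6*1)*(V*(-3)) + 7 = (6*1)*(-8*(-3)) + 7 = 6*24 + 7 = 144 + 7 = 151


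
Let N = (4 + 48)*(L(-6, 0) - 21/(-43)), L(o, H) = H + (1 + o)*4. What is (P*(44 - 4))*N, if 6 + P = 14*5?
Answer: -111687680/43 ≈ -2.5974e+6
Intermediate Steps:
L(o, H) = 4 + H + 4*o (L(o, H) = H + (4 + 4*o) = 4 + H + 4*o)
P = 64 (P = -6 + 14*5 = -6 + 70 = 64)
N = -43628/43 (N = (4 + 48)*((4 + 0 + 4*(-6)) - 21/(-43)) = 52*((4 + 0 - 24) - 21*(-1/43)) = 52*(-20 + 21/43) = 52*(-839/43) = -43628/43 ≈ -1014.6)
(P*(44 - 4))*N = (64*(44 - 4))*(-43628/43) = (64*40)*(-43628/43) = 2560*(-43628/43) = -111687680/43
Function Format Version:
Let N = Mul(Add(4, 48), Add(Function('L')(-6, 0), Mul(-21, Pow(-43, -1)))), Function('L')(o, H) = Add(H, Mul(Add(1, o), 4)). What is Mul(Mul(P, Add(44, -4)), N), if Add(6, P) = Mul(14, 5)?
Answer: Rational(-111687680, 43) ≈ -2.5974e+6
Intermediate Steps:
Function('L')(o, H) = Add(4, H, Mul(4, o)) (Function('L')(o, H) = Add(H, Add(4, Mul(4, o))) = Add(4, H, Mul(4, o)))
P = 64 (P = Add(-6, Mul(14, 5)) = Add(-6, 70) = 64)
N = Rational(-43628, 43) (N = Mul(Add(4, 48), Add(Add(4, 0, Mul(4, -6)), Mul(-21, Pow(-43, -1)))) = Mul(52, Add(Add(4, 0, -24), Mul(-21, Rational(-1, 43)))) = Mul(52, Add(-20, Rational(21, 43))) = Mul(52, Rational(-839, 43)) = Rational(-43628, 43) ≈ -1014.6)
Mul(Mul(P, Add(44, -4)), N) = Mul(Mul(64, Add(44, -4)), Rational(-43628, 43)) = Mul(Mul(64, 40), Rational(-43628, 43)) = Mul(2560, Rational(-43628, 43)) = Rational(-111687680, 43)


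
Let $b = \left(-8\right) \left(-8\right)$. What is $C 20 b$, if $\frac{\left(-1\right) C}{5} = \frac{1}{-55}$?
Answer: $\frac{1280}{11} \approx 116.36$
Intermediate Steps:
$C = \frac{1}{11}$ ($C = - \frac{5}{-55} = \left(-5\right) \left(- \frac{1}{55}\right) = \frac{1}{11} \approx 0.090909$)
$b = 64$
$C 20 b = \frac{1}{11} \cdot 20 \cdot 64 = \frac{20}{11} \cdot 64 = \frac{1280}{11}$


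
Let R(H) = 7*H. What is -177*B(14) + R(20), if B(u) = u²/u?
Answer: -2338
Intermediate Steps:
B(u) = u
-177*B(14) + R(20) = -177*14 + 7*20 = -2478 + 140 = -2338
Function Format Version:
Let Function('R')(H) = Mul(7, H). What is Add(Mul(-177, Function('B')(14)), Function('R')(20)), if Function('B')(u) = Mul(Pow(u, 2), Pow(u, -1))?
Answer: -2338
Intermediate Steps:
Function('B')(u) = u
Add(Mul(-177, Function('B')(14)), Function('R')(20)) = Add(Mul(-177, 14), Mul(7, 20)) = Add(-2478, 140) = -2338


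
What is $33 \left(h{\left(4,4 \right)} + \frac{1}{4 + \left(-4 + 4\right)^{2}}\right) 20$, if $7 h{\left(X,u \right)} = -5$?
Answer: $- \frac{2145}{7} \approx -306.43$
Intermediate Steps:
$h{\left(X,u \right)} = - \frac{5}{7}$ ($h{\left(X,u \right)} = \frac{1}{7} \left(-5\right) = - \frac{5}{7}$)
$33 \left(h{\left(4,4 \right)} + \frac{1}{4 + \left(-4 + 4\right)^{2}}\right) 20 = 33 \left(- \frac{5}{7} + \frac{1}{4 + \left(-4 + 4\right)^{2}}\right) 20 = 33 \left(- \frac{5}{7} + \frac{1}{4 + 0^{2}}\right) 20 = 33 \left(- \frac{5}{7} + \frac{1}{4 + 0}\right) 20 = 33 \left(- \frac{5}{7} + \frac{1}{4}\right) 20 = 33 \left(\left(- \frac{13}{28}\right) 20\right) = 33 \left(- \frac{65}{7}\right) = - \frac{2145}{7}$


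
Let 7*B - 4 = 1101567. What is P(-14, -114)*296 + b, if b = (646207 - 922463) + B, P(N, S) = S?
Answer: -1068429/7 ≈ -1.5263e+5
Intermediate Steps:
B = 1101571/7 (B = 4/7 + (⅐)*1101567 = 4/7 + 1101567/7 = 1101571/7 ≈ 1.5737e+5)
b = -832221/7 (b = (646207 - 922463) + 1101571/7 = -276256 + 1101571/7 = -832221/7 ≈ -1.1889e+5)
P(-14, -114)*296 + b = -114*296 - 832221/7 = -33744 - 832221/7 = -1068429/7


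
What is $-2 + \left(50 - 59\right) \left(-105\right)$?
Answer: $943$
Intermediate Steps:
$-2 + \left(50 - 59\right) \left(-105\right) = -2 - -945 = -2 + 945 = 943$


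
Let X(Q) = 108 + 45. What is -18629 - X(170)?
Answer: -18782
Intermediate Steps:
X(Q) = 153
-18629 - X(170) = -18629 - 1*153 = -18629 - 153 = -18782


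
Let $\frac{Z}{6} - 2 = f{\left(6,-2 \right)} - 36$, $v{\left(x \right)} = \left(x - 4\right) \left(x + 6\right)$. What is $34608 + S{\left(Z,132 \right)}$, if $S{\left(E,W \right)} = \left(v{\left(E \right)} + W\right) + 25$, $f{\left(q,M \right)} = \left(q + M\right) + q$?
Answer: $55189$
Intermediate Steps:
$v{\left(x \right)} = \left(-4 + x\right) \left(6 + x\right)$
$f{\left(q,M \right)} = M + 2 q$ ($f{\left(q,M \right)} = \left(M + q\right) + q = M + 2 q$)
$Z = -144$ ($Z = 12 + 6 \left(\left(-2 + 2 \cdot 6\right) - 36\right) = 12 + 6 \left(\left(-2 + 12\right) - 36\right) = 12 + 6 \left(10 - 36\right) = 12 + 6 \left(-26\right) = 12 - 156 = -144$)
$S{\left(E,W \right)} = 1 + W + E^{2} + 2 E$ ($S{\left(E,W \right)} = \left(\left(-24 + E^{2} + 2 E\right) + W\right) + 25 = \left(-24 + W + E^{2} + 2 E\right) + 25 = 1 + W + E^{2} + 2 E$)
$34608 + S{\left(Z,132 \right)} = 34608 + \left(1 + 132 + \left(-144\right)^{2} + 2 \left(-144\right)\right) = 34608 + \left(1 + 132 + 20736 - 288\right) = 34608 + 20581 = 55189$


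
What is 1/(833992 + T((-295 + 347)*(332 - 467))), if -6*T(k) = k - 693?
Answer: 2/1670555 ≈ 1.1972e-6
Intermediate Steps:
T(k) = 231/2 - k/6 (T(k) = -(k - 693)/6 = -(-693 + k)/6 = 231/2 - k/6)
1/(833992 + T((-295 + 347)*(332 - 467))) = 1/(833992 + (231/2 - (-295 + 347)*(332 - 467)/6)) = 1/(833992 + (231/2 - 26*(-135)/3)) = 1/(833992 + (231/2 - 1/6*(-7020))) = 1/(833992 + (231/2 + 1170)) = 1/(833992 + 2571/2) = 1/(1670555/2) = 2/1670555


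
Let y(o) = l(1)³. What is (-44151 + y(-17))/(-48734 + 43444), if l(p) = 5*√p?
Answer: 22013/2645 ≈ 8.3225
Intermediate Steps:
y(o) = 125 (y(o) = (5*√1)³ = (5*1)³ = 5³ = 125)
(-44151 + y(-17))/(-48734 + 43444) = (-44151 + 125)/(-48734 + 43444) = -44026/(-5290) = -44026*(-1/5290) = 22013/2645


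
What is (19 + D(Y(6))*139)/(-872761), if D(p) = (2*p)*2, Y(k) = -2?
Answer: 1093/872761 ≈ 0.0012523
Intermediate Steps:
D(p) = 4*p
(19 + D(Y(6))*139)/(-872761) = (19 + (4*(-2))*139)/(-872761) = (19 - 8*139)*(-1/872761) = (19 - 1112)*(-1/872761) = -1093*(-1/872761) = 1093/872761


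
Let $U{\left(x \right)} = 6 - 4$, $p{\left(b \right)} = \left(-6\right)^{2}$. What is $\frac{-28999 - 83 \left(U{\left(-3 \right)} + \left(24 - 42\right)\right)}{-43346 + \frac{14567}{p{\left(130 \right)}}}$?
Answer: $\frac{996156}{1545889} \approx 0.64439$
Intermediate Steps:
$p{\left(b \right)} = 36$
$U{\left(x \right)} = 2$ ($U{\left(x \right)} = 6 - 4 = 2$)
$\frac{-28999 - 83 \left(U{\left(-3 \right)} + \left(24 - 42\right)\right)}{-43346 + \frac{14567}{p{\left(130 \right)}}} = \frac{-28999 - 83 \left(2 + \left(24 - 42\right)\right)}{-43346 + \frac{14567}{36}} = \frac{-28999 - 83 \left(2 - 18\right)}{-43346 + 14567 \cdot \frac{1}{36}} = \frac{-28999 - -1328}{-43346 + \frac{14567}{36}} = \frac{-28999 + 1328}{- \frac{1545889}{36}} = \left(-27671\right) \left(- \frac{36}{1545889}\right) = \frac{996156}{1545889}$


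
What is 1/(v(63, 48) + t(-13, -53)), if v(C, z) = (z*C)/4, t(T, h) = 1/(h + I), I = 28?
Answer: 25/18899 ≈ 0.0013228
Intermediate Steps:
t(T, h) = 1/(28 + h) (t(T, h) = 1/(h + 28) = 1/(28 + h))
v(C, z) = C*z/4 (v(C, z) = (C*z)*(¼) = C*z/4)
1/(v(63, 48) + t(-13, -53)) = 1/((¼)*63*48 + 1/(28 - 53)) = 1/(756 + 1/(-25)) = 1/(756 - 1/25) = 1/(18899/25) = 25/18899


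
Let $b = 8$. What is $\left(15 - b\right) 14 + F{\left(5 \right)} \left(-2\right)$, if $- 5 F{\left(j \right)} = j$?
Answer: $100$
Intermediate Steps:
$F{\left(j \right)} = - \frac{j}{5}$
$\left(15 - b\right) 14 + F{\left(5 \right)} \left(-2\right) = \left(15 - 8\right) 14 + \left(- \frac{1}{5}\right) 5 \left(-2\right) = \left(15 - 8\right) 14 - -2 = 7 \cdot 14 + 2 = 98 + 2 = 100$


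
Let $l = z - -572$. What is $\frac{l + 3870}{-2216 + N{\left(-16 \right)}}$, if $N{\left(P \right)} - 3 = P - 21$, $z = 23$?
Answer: $- \frac{893}{450} \approx -1.9844$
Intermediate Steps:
$N{\left(P \right)} = -18 + P$ ($N{\left(P \right)} = 3 + \left(P - 21\right) = 3 + \left(-21 + P\right) = -18 + P$)
$l = 595$ ($l = 23 - -572 = 23 + 572 = 595$)
$\frac{l + 3870}{-2216 + N{\left(-16 \right)}} = \frac{595 + 3870}{-2216 - 34} = \frac{4465}{-2216 - 34} = \frac{4465}{-2250} = 4465 \left(- \frac{1}{2250}\right) = - \frac{893}{450}$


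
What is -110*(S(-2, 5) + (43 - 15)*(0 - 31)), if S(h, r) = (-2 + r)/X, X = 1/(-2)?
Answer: 96140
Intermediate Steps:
X = -½ ≈ -0.50000
S(h, r) = 4 - 2*r (S(h, r) = (-2 + r)/(-½) = (-2 + r)*(-2) = 4 - 2*r)
-110*(S(-2, 5) + (43 - 15)*(0 - 31)) = -110*((4 - 2*5) + (43 - 15)*(0 - 31)) = -110*((4 - 10) + 28*(-31)) = -110*(-6 - 868) = -110*(-874) = 96140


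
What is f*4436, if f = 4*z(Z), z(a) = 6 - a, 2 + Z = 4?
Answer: 70976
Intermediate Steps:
Z = 2 (Z = -2 + 4 = 2)
f = 16 (f = 4*(6 - 1*2) = 4*(6 - 2) = 4*4 = 16)
f*4436 = 16*4436 = 70976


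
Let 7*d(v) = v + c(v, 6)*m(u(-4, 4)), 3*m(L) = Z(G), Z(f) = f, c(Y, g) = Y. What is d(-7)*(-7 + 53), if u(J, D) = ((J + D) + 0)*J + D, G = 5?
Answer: -368/3 ≈ -122.67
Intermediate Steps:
u(J, D) = D + J*(D + J) (u(J, D) = ((D + J) + 0)*J + D = (D + J)*J + D = J*(D + J) + D = D + J*(D + J))
m(L) = 5/3 (m(L) = (1/3)*5 = 5/3)
d(v) = 8*v/21 (d(v) = (v + v*(5/3))/7 = (v + 5*v/3)/7 = (8*v/3)/7 = 8*v/21)
d(-7)*(-7 + 53) = ((8/21)*(-7))*(-7 + 53) = -8/3*46 = -368/3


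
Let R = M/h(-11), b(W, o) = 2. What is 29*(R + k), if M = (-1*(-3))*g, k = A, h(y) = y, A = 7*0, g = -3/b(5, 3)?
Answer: 261/22 ≈ 11.864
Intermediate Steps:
g = -3/2 ≈ -1.5000
A = 0
k = 0
M = -9/2 (M = -1*(-3)*(-3/2) = 3*(-3/2) = -9/2 ≈ -4.5000)
R = 9/22 (R = -9/2/(-11) = -9/2*(-1/11) = 9/22 ≈ 0.40909)
29*(R + k) = 29*(9/22 + 0) = 29*(9/22) = 261/22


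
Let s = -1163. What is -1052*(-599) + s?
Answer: 628985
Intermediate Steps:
-1052*(-599) + s = -1052*(-599) - 1163 = 630148 - 1163 = 628985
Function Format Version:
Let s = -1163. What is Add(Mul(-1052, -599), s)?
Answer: 628985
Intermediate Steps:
Add(Mul(-1052, -599), s) = Add(Mul(-1052, -599), -1163) = Add(630148, -1163) = 628985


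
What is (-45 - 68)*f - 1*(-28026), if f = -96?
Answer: 38874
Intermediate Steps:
(-45 - 68)*f - 1*(-28026) = (-45 - 68)*(-96) - 1*(-28026) = -113*(-96) + 28026 = 10848 + 28026 = 38874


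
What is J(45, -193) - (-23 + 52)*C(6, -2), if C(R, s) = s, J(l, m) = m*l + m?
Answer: -8820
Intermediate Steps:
J(l, m) = m + l*m (J(l, m) = l*m + m = m + l*m)
J(45, -193) - (-23 + 52)*C(6, -2) = -193*(1 + 45) - (-23 + 52)*(-2) = -193*46 - 29*(-2) = -8878 - 1*(-58) = -8878 + 58 = -8820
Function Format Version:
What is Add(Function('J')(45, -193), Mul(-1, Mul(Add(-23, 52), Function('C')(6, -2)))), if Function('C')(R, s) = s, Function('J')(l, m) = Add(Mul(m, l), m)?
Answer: -8820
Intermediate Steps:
Function('J')(l, m) = Add(m, Mul(l, m)) (Function('J')(l, m) = Add(Mul(l, m), m) = Add(m, Mul(l, m)))
Add(Function('J')(45, -193), Mul(-1, Mul(Add(-23, 52), Function('C')(6, -2)))) = Add(Mul(-193, Add(1, 45)), Mul(-1, Mul(Add(-23, 52), -2))) = Add(Mul(-193, 46), Mul(-1, Mul(29, -2))) = Add(-8878, Mul(-1, -58)) = Add(-8878, 58) = -8820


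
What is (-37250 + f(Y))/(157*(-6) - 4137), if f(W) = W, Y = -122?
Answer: 37372/5079 ≈ 7.3581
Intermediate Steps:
(-37250 + f(Y))/(157*(-6) - 4137) = (-37250 - 122)/(157*(-6) - 4137) = -37372/(-942 - 4137) = -37372/(-5079) = -37372*(-1/5079) = 37372/5079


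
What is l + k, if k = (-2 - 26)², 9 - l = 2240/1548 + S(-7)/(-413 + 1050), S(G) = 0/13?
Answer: 306331/387 ≈ 791.55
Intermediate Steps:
S(G) = 0 (S(G) = 0*(1/13) = 0)
l = 2923/387 (l = 9 - (2240/1548 + 0/(-413 + 1050)) = 9 - (2240*(1/1548) + 0/637) = 9 - (560/387 + 0*(1/637)) = 9 - (560/387 + 0) = 9 - 1*560/387 = 9 - 560/387 = 2923/387 ≈ 7.5530)
k = 784 (k = (-28)² = 784)
l + k = 2923/387 + 784 = 306331/387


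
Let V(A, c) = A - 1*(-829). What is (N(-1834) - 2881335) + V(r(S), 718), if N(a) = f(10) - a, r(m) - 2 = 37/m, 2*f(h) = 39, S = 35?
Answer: -201505461/70 ≈ -2.8786e+6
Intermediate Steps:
f(h) = 39/2 (f(h) = (1/2)*39 = 39/2)
r(m) = 2 + 37/m
V(A, c) = 829 + A (V(A, c) = A + 829 = 829 + A)
N(a) = 39/2 - a
(N(-1834) - 2881335) + V(r(S), 718) = ((39/2 - 1*(-1834)) - 2881335) + (829 + (2 + 37/35)) = ((39/2 + 1834) - 2881335) + (829 + (2 + 37*(1/35))) = (3707/2 - 2881335) + (829 + (2 + 37/35)) = -5758963/2 + (829 + 107/35) = -5758963/2 + 29122/35 = -201505461/70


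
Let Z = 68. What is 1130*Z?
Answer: 76840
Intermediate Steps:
1130*Z = 1130*68 = 76840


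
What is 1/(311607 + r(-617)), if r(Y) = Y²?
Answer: 1/692296 ≈ 1.4445e-6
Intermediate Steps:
1/(311607 + r(-617)) = 1/(311607 + (-617)²) = 1/(311607 + 380689) = 1/692296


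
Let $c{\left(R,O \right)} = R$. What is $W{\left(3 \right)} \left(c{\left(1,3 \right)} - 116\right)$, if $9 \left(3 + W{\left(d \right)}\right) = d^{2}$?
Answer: $230$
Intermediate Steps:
$W{\left(d \right)} = -3 + \frac{d^{2}}{9}$
$W{\left(3 \right)} \left(c{\left(1,3 \right)} - 116\right) = \left(-3 + \frac{3^{2}}{9}\right) \left(1 - 116\right) = \left(-3 + \frac{1}{9} \cdot 9\right) \left(-115\right) = \left(-3 + 1\right) \left(-115\right) = \left(-2\right) \left(-115\right) = 230$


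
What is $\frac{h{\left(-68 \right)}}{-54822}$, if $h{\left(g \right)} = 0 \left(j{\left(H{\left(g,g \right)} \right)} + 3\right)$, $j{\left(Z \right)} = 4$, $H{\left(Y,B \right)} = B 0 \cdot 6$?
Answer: $0$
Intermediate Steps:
$H{\left(Y,B \right)} = 0$ ($H{\left(Y,B \right)} = 0 \cdot 6 = 0$)
$h{\left(g \right)} = 0$ ($h{\left(g \right)} = 0 \left(4 + 3\right) = 0 \cdot 7 = 0$)
$\frac{h{\left(-68 \right)}}{-54822} = \frac{0}{-54822} = 0 \left(- \frac{1}{54822}\right) = 0$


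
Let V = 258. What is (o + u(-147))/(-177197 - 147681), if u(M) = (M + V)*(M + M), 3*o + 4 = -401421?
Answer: 499327/974634 ≈ 0.51232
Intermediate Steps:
o = -401425/3 (o = -4/3 + (1/3)*(-401421) = -4/3 - 133807 = -401425/3 ≈ -1.3381e+5)
u(M) = 2*M*(258 + M) (u(M) = (M + 258)*(M + M) = (258 + M)*(2*M) = 2*M*(258 + M))
(o + u(-147))/(-177197 - 147681) = (-401425/3 + 2*(-147)*(258 - 147))/(-177197 - 147681) = (-401425/3 + 2*(-147)*111)/(-324878) = (-401425/3 - 32634)*(-1/324878) = -499327/3*(-1/324878) = 499327/974634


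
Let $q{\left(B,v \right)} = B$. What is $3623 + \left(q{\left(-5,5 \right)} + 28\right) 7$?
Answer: $3784$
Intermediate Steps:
$3623 + \left(q{\left(-5,5 \right)} + 28\right) 7 = 3623 + \left(-5 + 28\right) 7 = 3623 + 23 \cdot 7 = 3623 + 161 = 3784$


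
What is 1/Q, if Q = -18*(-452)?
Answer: 1/8136 ≈ 0.00012291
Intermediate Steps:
Q = 8136
1/Q = 1/8136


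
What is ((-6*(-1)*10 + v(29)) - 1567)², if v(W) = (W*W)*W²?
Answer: 498116939076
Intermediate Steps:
v(W) = W⁴ (v(W) = W²*W² = W⁴)
((-6*(-1)*10 + v(29)) - 1567)² = ((-6*(-1)*10 + 29⁴) - 1567)² = ((6*10 + 707281) - 1567)² = ((60 + 707281) - 1567)² = (707341 - 1567)² = 705774² = 498116939076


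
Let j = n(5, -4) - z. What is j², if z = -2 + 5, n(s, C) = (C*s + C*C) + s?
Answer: 4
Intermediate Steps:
n(s, C) = s + C² + C*s (n(s, C) = (C*s + C²) + s = (C² + C*s) + s = s + C² + C*s)
z = 3
j = -2 (j = (5 + (-4)² - 4*5) - 1*3 = (5 + 16 - 20) - 3 = 1 - 3 = -2)
j² = (-2)² = 4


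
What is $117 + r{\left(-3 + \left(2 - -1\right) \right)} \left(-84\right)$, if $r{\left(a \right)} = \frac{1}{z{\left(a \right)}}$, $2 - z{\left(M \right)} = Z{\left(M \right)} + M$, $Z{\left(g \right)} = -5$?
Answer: $105$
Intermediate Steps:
$z{\left(M \right)} = 7 - M$ ($z{\left(M \right)} = 2 - \left(-5 + M\right) = 7 - M$)
$r{\left(a \right)} = \frac{1}{7 - a}$
$117 + r{\left(-3 + \left(2 - -1\right) \right)} \left(-84\right) = 117 + - \frac{1}{-7 + \left(-3 + \left(2 - -1\right)\right)} \left(-84\right) = 117 + - \frac{1}{-7 + \left(-3 + \left(2 + 1\right)\right)} \left(-84\right) = 117 + - \frac{1}{-7 + \left(-3 + 3\right)} \left(-84\right) = 117 + - \frac{1}{-7 + 0} \left(-84\right) = 117 + - \frac{1}{-7} \left(-84\right) = 117 + \left(-1\right) \left(- \frac{1}{7}\right) \left(-84\right) = 117 + \frac{1}{7} \left(-84\right) = 117 - 12 = 105$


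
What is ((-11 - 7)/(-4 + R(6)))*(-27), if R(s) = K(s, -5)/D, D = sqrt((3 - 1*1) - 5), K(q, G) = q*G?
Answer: -486/79 - 1215*I*sqrt(3)/79 ≈ -6.1519 - 26.638*I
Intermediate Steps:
K(q, G) = G*q
D = I*sqrt(3) (D = sqrt((3 - 1) - 5) = sqrt(2 - 5) = sqrt(-3) = I*sqrt(3) ≈ 1.732*I)
R(s) = 5*I*s*sqrt(3)/3 (R(s) = (-5*s)/((I*sqrt(3))) = (-5*s)*(-I*sqrt(3)/3) = 5*I*s*sqrt(3)/3)
((-11 - 7)/(-4 + R(6)))*(-27) = ((-11 - 7)/(-4 + (5/3)*I*6*sqrt(3)))*(-27) = -18/(-4 + 10*I*sqrt(3))*(-27) = 486/(-4 + 10*I*sqrt(3))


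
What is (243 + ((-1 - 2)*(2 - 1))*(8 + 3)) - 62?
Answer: 148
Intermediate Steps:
(243 + ((-1 - 2)*(2 - 1))*(8 + 3)) - 62 = (243 - 3*1*11) - 62 = (243 - 3*11) - 62 = (243 - 33) - 62 = 210 - 62 = 148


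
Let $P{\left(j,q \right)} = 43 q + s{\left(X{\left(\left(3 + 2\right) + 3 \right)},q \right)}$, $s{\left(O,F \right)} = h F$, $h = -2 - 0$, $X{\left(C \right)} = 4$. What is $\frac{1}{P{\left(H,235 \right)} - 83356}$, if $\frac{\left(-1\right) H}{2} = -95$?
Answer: $- \frac{1}{73721} \approx -1.3565 \cdot 10^{-5}$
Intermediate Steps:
$h = -2$ ($h = -2 + 0 = -2$)
$H = 190$ ($H = \left(-2\right) \left(-95\right) = 190$)
$s{\left(O,F \right)} = - 2 F$
$P{\left(j,q \right)} = 41 q$ ($P{\left(j,q \right)} = 43 q - 2 q = 41 q$)
$\frac{1}{P{\left(H,235 \right)} - 83356} = \frac{1}{41 \cdot 235 - 83356} = \frac{1}{9635 - 83356} = \frac{1}{-73721} = - \frac{1}{73721}$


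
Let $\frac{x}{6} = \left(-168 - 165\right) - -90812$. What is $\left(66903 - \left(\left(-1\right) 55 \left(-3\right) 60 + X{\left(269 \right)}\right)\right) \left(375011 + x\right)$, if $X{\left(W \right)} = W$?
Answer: $52075287590$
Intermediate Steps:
$x = 542874$ ($x = 6 \left(\left(-168 - 165\right) - -90812\right) = 6 \left(-333 + 90812\right) = 6 \cdot 90479 = 542874$)
$\left(66903 - \left(\left(-1\right) 55 \left(-3\right) 60 + X{\left(269 \right)}\right)\right) \left(375011 + x\right) = \left(66903 + \left(55 \left(-3\right) 60 - 269\right)\right) \left(375011 + 542874\right) = \left(66903 - 10169\right) 917885 = 56734 \cdot 917885 = 52075287590$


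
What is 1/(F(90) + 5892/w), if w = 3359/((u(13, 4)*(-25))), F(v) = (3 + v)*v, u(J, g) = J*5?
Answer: 3359/18540330 ≈ 0.00018117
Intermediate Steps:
u(J, g) = 5*J
F(v) = v*(3 + v)
w = -3359/1625 (w = 3359/(((5*13)*(-25))) = 3359/((65*(-25))) = 3359/(-1625) = 3359*(-1/1625) = -3359/1625 ≈ -2.0671)
1/(F(90) + 5892/w) = 1/(90*(3 + 90) + 5892/(-3359/1625)) = 1/(90*93 + 5892*(-1625/3359)) = 1/(8370 - 9574500/3359) = 1/(18540330/3359) = 3359/18540330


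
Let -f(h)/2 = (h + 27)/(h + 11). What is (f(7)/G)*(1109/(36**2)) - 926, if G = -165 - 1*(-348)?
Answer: -988297909/1067256 ≈ -926.02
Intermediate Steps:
f(h) = -2*(27 + h)/(11 + h) (f(h) = -2*(h + 27)/(h + 11) = -2*(27 + h)/(11 + h))
G = 183 (G = -165 + 348 = 183)
(f(7)/G)*(1109/(36**2)) - 926 = ((2*(-27 - 1*7)/(11 + 7))/183)*(1109/(36**2)) - 926 = ((2*(-27 - 7)/18)*(1/183))*(1109/1296) - 926 = ((2*(1/18)*(-34))*(1/183))*(1109*(1/1296)) - 926 = -34/9*1/183*(1109/1296) - 926 = -34/1647*1109/1296 - 926 = -18853/1067256 - 926 = -988297909/1067256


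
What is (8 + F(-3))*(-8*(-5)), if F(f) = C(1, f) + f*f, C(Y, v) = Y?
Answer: 720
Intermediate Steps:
F(f) = 1 + f² (F(f) = 1 + f*f = 1 + f²)
(8 + F(-3))*(-8*(-5)) = (8 + (1 + (-3)²))*(-8*(-5)) = (8 + (1 + 9))*40 = (8 + 10)*40 = 18*40 = 720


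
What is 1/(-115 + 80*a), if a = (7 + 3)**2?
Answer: 1/7885 ≈ 0.00012682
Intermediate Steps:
a = 100 (a = 10**2 = 100)
1/(-115 + 80*a) = 1/(-115 + 80*100) = 1/(-115 + 8000) = 1/7885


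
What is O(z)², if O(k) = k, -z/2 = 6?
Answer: 144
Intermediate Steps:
z = -12 (z = -2*6 = -12)
O(z)² = (-12)² = 144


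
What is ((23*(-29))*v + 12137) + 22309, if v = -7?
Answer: 39115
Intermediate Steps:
((23*(-29))*v + 12137) + 22309 = ((23*(-29))*(-7) + 12137) + 22309 = (-667*(-7) + 12137) + 22309 = (4669 + 12137) + 22309 = 16806 + 22309 = 39115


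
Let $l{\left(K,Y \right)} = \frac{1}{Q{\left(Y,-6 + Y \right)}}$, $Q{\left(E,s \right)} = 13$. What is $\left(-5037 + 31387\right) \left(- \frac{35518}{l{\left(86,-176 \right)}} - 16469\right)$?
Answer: $-12600649050$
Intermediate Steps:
$l{\left(K,Y \right)} = \frac{1}{13}$
$\left(-5037 + 31387\right) \left(- \frac{35518}{l{\left(86,-176 \right)}} - 16469\right) = \left(-5037 + 31387\right) \left(- 35518 \frac{1}{\frac{1}{13}} - 16469\right) = 26350 \left(\left(-35518\right) 13 - 16469\right) = 26350 \left(-461734 - 16469\right) = 26350 \left(-478203\right) = -12600649050$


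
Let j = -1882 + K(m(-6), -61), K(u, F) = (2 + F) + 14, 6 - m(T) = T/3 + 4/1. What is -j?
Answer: 1927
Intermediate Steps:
m(T) = 2 - T/3 (m(T) = 6 - (T/3 + 4/1) = 6 - (T*(⅓) + 4*1) = 6 - (T/3 + 4) = 6 - (4 + T/3) = 6 + (-4 - T/3) = 2 - T/3)
K(u, F) = 16 + F
j = -1927 (j = -1882 + (16 - 61) = -1882 - 45 = -1927)
-j = -1*(-1927) = 1927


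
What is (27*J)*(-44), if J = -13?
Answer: 15444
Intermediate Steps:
(27*J)*(-44) = (27*(-13))*(-44) = -351*(-44) = 15444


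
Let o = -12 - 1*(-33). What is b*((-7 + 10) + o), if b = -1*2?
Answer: -48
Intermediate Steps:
o = 21 (o = -12 + 33 = 21)
b = -2
b*((-7 + 10) + o) = -2*((-7 + 10) + 21) = -2*(3 + 21) = -2*24 = -48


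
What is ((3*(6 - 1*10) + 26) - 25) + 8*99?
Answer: 781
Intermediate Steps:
((3*(6 - 1*10) + 26) - 25) + 8*99 = ((3*(6 - 10) + 26) - 25) + 792 = ((3*(-4) + 26) - 25) + 792 = ((-12 + 26) - 25) + 792 = (14 - 25) + 792 = -11 + 792 = 781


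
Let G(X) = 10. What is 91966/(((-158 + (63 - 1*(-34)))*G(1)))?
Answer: -45983/305 ≈ -150.76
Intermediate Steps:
91966/(((-158 + (63 - 1*(-34)))*G(1))) = 91966/(((-158 + (63 - 1*(-34)))*10)) = 91966/(((-158 + (63 + 34))*10)) = 91966/(((-158 + 97)*10)) = 91966/((-61*10)) = 91966/(-610) = 91966*(-1/610) = -45983/305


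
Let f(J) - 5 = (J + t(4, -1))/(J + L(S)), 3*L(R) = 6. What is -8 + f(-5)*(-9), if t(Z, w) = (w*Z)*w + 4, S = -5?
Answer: -44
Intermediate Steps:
t(Z, w) = 4 + Z*w**2 (t(Z, w) = (Z*w)*w + 4 = Z*w**2 + 4 = 4 + Z*w**2)
L(R) = 2 (L(R) = (1/3)*6 = 2)
f(J) = 5 + (8 + J)/(2 + J) (f(J) = 5 + (J + (4 + 4*(-1)**2))/(J + 2) = 5 + (J + (4 + 4*1))/(2 + J) = 5 + (J + (4 + 4))/(2 + J) = 5 + (J + 8)/(2 + J) = 5 + (8 + J)/(2 + J))
-8 + f(-5)*(-9) = -8 + (6*(3 - 5)/(2 - 5))*(-9) = -8 + (6*(-2)/(-3))*(-9) = -8 + (6*(-1/3)*(-2))*(-9) = -8 + 4*(-9) = -8 - 36 = -44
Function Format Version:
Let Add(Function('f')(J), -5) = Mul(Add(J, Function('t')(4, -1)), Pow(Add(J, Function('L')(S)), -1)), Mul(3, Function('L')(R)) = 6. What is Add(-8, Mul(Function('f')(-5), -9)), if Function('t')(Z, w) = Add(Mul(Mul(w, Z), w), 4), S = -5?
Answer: -44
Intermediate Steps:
Function('t')(Z, w) = Add(4, Mul(Z, Pow(w, 2))) (Function('t')(Z, w) = Add(Mul(Mul(Z, w), w), 4) = Add(Mul(Z, Pow(w, 2)), 4) = Add(4, Mul(Z, Pow(w, 2))))
Function('L')(R) = 2 (Function('L')(R) = Mul(Rational(1, 3), 6) = 2)
Function('f')(J) = Add(5, Mul(Pow(Add(2, J), -1), Add(8, J))) (Function('f')(J) = Add(5, Mul(Add(J, Add(4, Mul(4, Pow(-1, 2)))), Pow(Add(J, 2), -1))) = Add(5, Mul(Add(J, Add(4, Mul(4, 1))), Pow(Add(2, J), -1))) = Add(5, Mul(Add(J, Add(4, 4)), Pow(Add(2, J), -1))) = Add(5, Mul(Add(J, 8), Pow(Add(2, J), -1))) = Add(5, Mul(Add(8, J), Pow(Add(2, J), -1))) = Add(5, Mul(Pow(Add(2, J), -1), Add(8, J))))
Add(-8, Mul(Function('f')(-5), -9)) = Add(-8, Mul(Mul(6, Pow(Add(2, -5), -1), Add(3, -5)), -9)) = Add(-8, Mul(Mul(6, Pow(-3, -1), -2), -9)) = Add(-8, Mul(Mul(6, Rational(-1, 3), -2), -9)) = Add(-8, Mul(4, -9)) = Add(-8, -36) = -44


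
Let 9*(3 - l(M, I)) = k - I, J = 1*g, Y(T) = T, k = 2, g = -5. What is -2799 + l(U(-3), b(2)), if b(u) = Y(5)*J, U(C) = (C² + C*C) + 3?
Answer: -2799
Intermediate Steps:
U(C) = 3 + 2*C² (U(C) = (C² + C²) + 3 = 2*C² + 3 = 3 + 2*C²)
J = -5 (J = 1*(-5) = -5)
b(u) = -25 (b(u) = 5*(-5) = -25)
l(M, I) = 25/9 + I/9 (l(M, I) = 3 - (2 - I)/9 = 3 + (-2/9 + I/9) = 25/9 + I/9)
-2799 + l(U(-3), b(2)) = -2799 + (25/9 + (⅑)*(-25)) = -2799 + (25/9 - 25/9) = -2799 + 0 = -2799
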